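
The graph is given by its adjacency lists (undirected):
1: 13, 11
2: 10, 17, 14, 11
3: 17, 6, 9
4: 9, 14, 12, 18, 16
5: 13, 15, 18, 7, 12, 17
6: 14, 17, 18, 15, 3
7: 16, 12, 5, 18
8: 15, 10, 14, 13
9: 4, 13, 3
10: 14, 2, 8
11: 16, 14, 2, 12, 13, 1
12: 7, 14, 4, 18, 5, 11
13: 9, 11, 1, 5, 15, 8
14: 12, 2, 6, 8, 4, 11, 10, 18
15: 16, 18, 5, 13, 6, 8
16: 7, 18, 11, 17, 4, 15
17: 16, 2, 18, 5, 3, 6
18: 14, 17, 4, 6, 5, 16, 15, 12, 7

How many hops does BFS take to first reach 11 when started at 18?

Level 0: 18
Level 1: 4, 5, 6, 7, 12, 14, 15, 16, 17
Level 2: 2, 3, 8, 9, 10, 11, 13
Level 3: 1
11 first appears at level 2.

2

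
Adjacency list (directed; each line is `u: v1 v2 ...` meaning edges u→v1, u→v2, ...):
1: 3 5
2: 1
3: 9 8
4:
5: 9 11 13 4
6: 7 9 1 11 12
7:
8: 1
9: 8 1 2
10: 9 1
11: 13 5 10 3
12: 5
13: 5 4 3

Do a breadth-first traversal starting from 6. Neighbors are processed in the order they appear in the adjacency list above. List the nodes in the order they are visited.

6 → 7 → 9 → 1 → 11 → 12 → 8 → 2 → 3 → 5 → 13 → 10 → 4

Visit 6; enqueue 7, 9, 1, 11, 12 → queue [7, 9, 1, 11, 12]
Visit 7 → queue [9, 1, 11, 12]
Visit 9; enqueue 8, 2 → queue [1, 11, 12, 8, 2]
Visit 1; enqueue 3, 5 → queue [11, 12, 8, 2, 3, 5]
Visit 11; enqueue 13, 10 → queue [12, 8, 2, 3, 5, 13, 10]
Visit 12 → queue [8, 2, 3, 5, 13, 10]
Visit 8 → queue [2, 3, 5, 13, 10]
Visit 2 → queue [3, 5, 13, 10]
Visit 3 → queue [5, 13, 10]
Visit 5; enqueue 4 → queue [13, 10, 4]
Visit 13 → queue [10, 4]
Visit 10 → queue [4]
Visit 4 → queue []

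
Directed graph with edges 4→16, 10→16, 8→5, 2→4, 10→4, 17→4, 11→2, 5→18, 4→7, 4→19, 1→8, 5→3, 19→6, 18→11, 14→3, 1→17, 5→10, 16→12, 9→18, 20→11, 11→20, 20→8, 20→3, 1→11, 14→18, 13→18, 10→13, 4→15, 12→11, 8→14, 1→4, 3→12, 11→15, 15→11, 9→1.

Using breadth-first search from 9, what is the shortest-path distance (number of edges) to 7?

Level 0: 9
Level 1: 1, 18
Level 2: 4, 8, 11, 17
Level 3: 2, 5, 7, 14, 15, 16, 19, 20
Level 4: 3, 6, 10, 12
Level 5: 13
7 first appears at level 3.

3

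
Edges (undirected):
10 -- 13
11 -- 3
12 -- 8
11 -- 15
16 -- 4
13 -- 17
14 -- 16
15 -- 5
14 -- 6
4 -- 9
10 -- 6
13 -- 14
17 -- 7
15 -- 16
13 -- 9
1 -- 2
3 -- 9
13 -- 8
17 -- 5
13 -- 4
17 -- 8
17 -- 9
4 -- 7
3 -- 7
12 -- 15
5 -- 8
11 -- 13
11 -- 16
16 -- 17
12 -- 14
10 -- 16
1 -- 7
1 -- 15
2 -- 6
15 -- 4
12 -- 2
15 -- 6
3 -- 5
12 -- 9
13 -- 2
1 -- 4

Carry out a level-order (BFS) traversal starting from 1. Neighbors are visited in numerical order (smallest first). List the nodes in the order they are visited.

1, 2, 4, 7, 15, 6, 12, 13, 9, 16, 3, 17, 5, 11, 10, 14, 8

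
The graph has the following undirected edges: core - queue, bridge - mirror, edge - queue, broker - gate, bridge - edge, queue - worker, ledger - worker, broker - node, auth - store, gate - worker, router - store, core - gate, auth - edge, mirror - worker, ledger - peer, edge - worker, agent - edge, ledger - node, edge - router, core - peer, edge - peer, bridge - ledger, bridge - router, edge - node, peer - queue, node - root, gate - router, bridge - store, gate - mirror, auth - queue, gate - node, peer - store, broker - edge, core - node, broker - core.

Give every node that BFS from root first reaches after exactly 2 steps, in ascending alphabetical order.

Level 0: root
Level 1: node
Level 2: broker, core, edge, gate, ledger
Level 3: agent, auth, bridge, mirror, peer, queue, router, worker
Level 4: store

broker, core, edge, gate, ledger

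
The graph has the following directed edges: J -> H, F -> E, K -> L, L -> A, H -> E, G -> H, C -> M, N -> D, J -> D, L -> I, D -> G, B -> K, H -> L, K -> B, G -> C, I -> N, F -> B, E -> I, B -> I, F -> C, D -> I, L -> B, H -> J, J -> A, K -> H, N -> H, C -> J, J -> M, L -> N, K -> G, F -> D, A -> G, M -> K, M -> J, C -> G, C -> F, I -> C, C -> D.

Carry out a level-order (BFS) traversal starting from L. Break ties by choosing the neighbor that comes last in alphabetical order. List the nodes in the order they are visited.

L N I B A H D C K G J E M F

Visit L; enqueue N, I, B, A → queue [N, I, B, A]
Visit N; enqueue H, D → queue [I, B, A, H, D]
Visit I; enqueue C → queue [B, A, H, D, C]
Visit B; enqueue K → queue [A, H, D, C, K]
Visit A; enqueue G → queue [H, D, C, K, G]
Visit H; enqueue J, E → queue [D, C, K, G, J, E]
Visit D → queue [C, K, G, J, E]
Visit C; enqueue M, F → queue [K, G, J, E, M, F]
Visit K → queue [G, J, E, M, F]
Visit G → queue [J, E, M, F]
Visit J → queue [E, M, F]
Visit E → queue [M, F]
Visit M → queue [F]
Visit F → queue []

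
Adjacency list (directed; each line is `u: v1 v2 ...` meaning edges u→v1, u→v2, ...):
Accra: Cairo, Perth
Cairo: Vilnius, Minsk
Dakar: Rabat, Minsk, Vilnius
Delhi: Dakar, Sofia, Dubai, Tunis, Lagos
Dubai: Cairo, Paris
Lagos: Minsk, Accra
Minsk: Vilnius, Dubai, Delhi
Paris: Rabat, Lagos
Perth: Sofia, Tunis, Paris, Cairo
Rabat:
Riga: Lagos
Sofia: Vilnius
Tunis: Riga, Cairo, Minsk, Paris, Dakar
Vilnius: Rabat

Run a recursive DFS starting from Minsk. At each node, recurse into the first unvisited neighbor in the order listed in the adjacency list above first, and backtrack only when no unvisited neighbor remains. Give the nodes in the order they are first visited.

Minsk -> Vilnius -> Rabat -> Dubai -> Cairo -> Paris -> Lagos -> Accra -> Perth -> Sofia -> Tunis -> Riga -> Dakar -> Delhi

Visit Minsk
Minsk → Vilnius
Vilnius → Rabat
Minsk → Dubai
Dubai → Cairo
Dubai → Paris
Paris → Lagos
Lagos → Accra
Accra → Perth
Perth → Sofia
Perth → Tunis
Tunis → Riga
Tunis → Dakar
Minsk → Delhi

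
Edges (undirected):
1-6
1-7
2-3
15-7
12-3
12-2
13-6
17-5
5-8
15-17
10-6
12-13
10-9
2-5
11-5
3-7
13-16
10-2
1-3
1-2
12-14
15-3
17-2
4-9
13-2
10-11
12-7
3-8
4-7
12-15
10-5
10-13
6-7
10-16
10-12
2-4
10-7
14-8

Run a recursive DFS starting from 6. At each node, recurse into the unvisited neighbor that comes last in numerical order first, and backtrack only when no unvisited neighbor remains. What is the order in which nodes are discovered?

6 → 13 → 16 → 10 → 12 → 15 → 17 → 5 → 11 → 8 → 14 → 3 → 7 → 4 → 9 → 2 → 1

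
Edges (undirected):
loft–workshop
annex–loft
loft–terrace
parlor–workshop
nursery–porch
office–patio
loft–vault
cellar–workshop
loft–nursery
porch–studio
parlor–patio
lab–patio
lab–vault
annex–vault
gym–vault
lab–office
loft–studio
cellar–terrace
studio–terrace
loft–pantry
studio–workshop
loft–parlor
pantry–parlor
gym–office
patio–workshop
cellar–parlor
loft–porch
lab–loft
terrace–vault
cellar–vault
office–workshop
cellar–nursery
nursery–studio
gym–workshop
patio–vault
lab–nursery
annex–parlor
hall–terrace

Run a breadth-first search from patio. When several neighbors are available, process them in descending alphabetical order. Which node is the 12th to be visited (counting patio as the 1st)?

Visit patio; enqueue workshop, vault, parlor, office, lab → queue [workshop, vault, parlor, office, lab]
Visit workshop; enqueue studio, loft, gym, cellar → queue [vault, parlor, office, lab, studio, loft, gym, cellar]
Visit vault; enqueue terrace, annex → queue [parlor, office, lab, studio, loft, gym, cellar, terrace, annex]
Visit parlor; enqueue pantry → queue [office, lab, studio, loft, gym, cellar, terrace, annex, pantry]
Visit office → queue [lab, studio, loft, gym, cellar, terrace, annex, pantry]
Visit lab; enqueue nursery → queue [studio, loft, gym, cellar, terrace, annex, pantry, nursery]
Visit studio; enqueue porch → queue [loft, gym, cellar, terrace, annex, pantry, nursery, porch]
Visit loft → queue [gym, cellar, terrace, annex, pantry, nursery, porch]
Visit gym → queue [cellar, terrace, annex, pantry, nursery, porch]
Visit cellar → queue [terrace, annex, pantry, nursery, porch]
Visit terrace; enqueue hall → queue [annex, pantry, nursery, porch, hall]
Visit annex → queue [pantry, nursery, porch, hall]
Visit pantry → queue [nursery, porch, hall]
Visit nursery → queue [porch, hall]
Visit porch → queue [hall]
Visit hall → queue []

Visit order: patio, workshop, vault, parlor, office, lab, studio, loft, gym, cellar, terrace, annex, pantry, nursery, porch, hall

annex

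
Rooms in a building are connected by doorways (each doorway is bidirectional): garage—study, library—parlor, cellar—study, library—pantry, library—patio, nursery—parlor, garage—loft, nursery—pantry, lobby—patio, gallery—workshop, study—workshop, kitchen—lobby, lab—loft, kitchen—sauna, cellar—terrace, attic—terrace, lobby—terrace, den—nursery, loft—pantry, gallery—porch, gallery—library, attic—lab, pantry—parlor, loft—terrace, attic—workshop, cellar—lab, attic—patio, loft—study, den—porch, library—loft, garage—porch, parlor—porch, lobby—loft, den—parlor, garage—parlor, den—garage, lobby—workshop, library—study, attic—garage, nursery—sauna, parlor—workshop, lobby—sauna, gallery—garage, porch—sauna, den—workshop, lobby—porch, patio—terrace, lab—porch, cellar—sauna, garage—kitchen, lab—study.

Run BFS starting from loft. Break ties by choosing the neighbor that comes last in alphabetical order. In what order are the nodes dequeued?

loft terrace study pantry lobby library lab garage patio cellar attic workshop parlor nursery sauna porch kitchen gallery den

Visit loft; enqueue terrace, study, pantry, lobby, library, lab, garage → queue [terrace, study, pantry, lobby, library, lab, garage]
Visit terrace; enqueue patio, cellar, attic → queue [study, pantry, lobby, library, lab, garage, patio, cellar, attic]
Visit study; enqueue workshop → queue [pantry, lobby, library, lab, garage, patio, cellar, attic, workshop]
Visit pantry; enqueue parlor, nursery → queue [lobby, library, lab, garage, patio, cellar, attic, workshop, parlor, nursery]
Visit lobby; enqueue sauna, porch, kitchen → queue [library, lab, garage, patio, cellar, attic, workshop, parlor, nursery, sauna, porch, kitchen]
Visit library; enqueue gallery → queue [lab, garage, patio, cellar, attic, workshop, parlor, nursery, sauna, porch, kitchen, gallery]
Visit lab → queue [garage, patio, cellar, attic, workshop, parlor, nursery, sauna, porch, kitchen, gallery]
Visit garage; enqueue den → queue [patio, cellar, attic, workshop, parlor, nursery, sauna, porch, kitchen, gallery, den]
Visit patio → queue [cellar, attic, workshop, parlor, nursery, sauna, porch, kitchen, gallery, den]
Visit cellar → queue [attic, workshop, parlor, nursery, sauna, porch, kitchen, gallery, den]
Visit attic → queue [workshop, parlor, nursery, sauna, porch, kitchen, gallery, den]
Visit workshop → queue [parlor, nursery, sauna, porch, kitchen, gallery, den]
Visit parlor → queue [nursery, sauna, porch, kitchen, gallery, den]
Visit nursery → queue [sauna, porch, kitchen, gallery, den]
Visit sauna → queue [porch, kitchen, gallery, den]
Visit porch → queue [kitchen, gallery, den]
Visit kitchen → queue [gallery, den]
Visit gallery → queue [den]
Visit den → queue []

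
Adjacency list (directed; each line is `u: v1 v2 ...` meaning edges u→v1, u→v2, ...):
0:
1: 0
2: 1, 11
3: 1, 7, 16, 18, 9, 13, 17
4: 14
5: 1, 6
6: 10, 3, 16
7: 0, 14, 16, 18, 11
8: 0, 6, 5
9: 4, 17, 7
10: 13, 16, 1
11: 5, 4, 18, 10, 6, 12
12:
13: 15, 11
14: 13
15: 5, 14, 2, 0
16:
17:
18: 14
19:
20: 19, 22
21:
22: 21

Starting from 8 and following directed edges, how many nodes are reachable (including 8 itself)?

19

BFS from 8 visits: 8, 0, 6, 5, 10, 3, 16, 1, 13, 7, 18, 9, 17, 15, 11, 14, 4, 2, 12
Reachable nodes: 19 of 23 total.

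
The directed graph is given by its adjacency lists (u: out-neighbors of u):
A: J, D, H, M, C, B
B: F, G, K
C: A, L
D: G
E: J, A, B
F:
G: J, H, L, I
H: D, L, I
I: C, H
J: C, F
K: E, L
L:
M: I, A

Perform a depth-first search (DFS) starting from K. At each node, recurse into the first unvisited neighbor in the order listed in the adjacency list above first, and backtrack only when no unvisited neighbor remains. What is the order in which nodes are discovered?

Visit K
K → E
E → J
J → C
C → A
A → D
D → G
G → H
H → L
H → I
A → M
A → B
B → F

K, E, J, C, A, D, G, H, L, I, M, B, F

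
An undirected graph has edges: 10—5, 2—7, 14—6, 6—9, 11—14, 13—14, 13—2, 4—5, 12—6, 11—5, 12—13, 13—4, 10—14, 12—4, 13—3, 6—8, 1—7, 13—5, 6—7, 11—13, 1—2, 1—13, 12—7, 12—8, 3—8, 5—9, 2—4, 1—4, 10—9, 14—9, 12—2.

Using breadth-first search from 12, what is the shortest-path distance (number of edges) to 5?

2

Level 0: 12
Level 1: 2, 4, 6, 7, 8, 13
Level 2: 1, 3, 5, 9, 11, 14
Level 3: 10
5 first appears at level 2.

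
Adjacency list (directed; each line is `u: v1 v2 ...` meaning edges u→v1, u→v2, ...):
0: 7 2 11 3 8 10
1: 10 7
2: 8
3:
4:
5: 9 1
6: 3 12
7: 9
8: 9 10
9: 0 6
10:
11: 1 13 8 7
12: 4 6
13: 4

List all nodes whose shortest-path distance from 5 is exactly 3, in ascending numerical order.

Level 0: 5
Level 1: 1, 9
Level 2: 0, 6, 7, 10
Level 3: 2, 3, 8, 11, 12
Level 4: 4, 13

2, 3, 8, 11, 12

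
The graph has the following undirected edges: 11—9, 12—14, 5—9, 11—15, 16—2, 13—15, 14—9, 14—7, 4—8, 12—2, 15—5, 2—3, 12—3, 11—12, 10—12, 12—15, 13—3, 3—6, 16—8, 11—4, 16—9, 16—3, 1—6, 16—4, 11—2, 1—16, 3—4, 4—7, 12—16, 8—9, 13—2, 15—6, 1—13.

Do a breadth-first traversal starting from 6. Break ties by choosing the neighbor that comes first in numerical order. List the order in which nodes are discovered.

Visit 6; enqueue 1, 3, 15 → queue [1, 3, 15]
Visit 1; enqueue 13, 16 → queue [3, 15, 13, 16]
Visit 3; enqueue 2, 4, 12 → queue [15, 13, 16, 2, 4, 12]
Visit 15; enqueue 5, 11 → queue [13, 16, 2, 4, 12, 5, 11]
Visit 13 → queue [16, 2, 4, 12, 5, 11]
Visit 16; enqueue 8, 9 → queue [2, 4, 12, 5, 11, 8, 9]
Visit 2 → queue [4, 12, 5, 11, 8, 9]
Visit 4; enqueue 7 → queue [12, 5, 11, 8, 9, 7]
Visit 12; enqueue 10, 14 → queue [5, 11, 8, 9, 7, 10, 14]
Visit 5 → queue [11, 8, 9, 7, 10, 14]
Visit 11 → queue [8, 9, 7, 10, 14]
Visit 8 → queue [9, 7, 10, 14]
Visit 9 → queue [7, 10, 14]
Visit 7 → queue [10, 14]
Visit 10 → queue [14]
Visit 14 → queue []

6 -> 1 -> 3 -> 15 -> 13 -> 16 -> 2 -> 4 -> 12 -> 5 -> 11 -> 8 -> 9 -> 7 -> 10 -> 14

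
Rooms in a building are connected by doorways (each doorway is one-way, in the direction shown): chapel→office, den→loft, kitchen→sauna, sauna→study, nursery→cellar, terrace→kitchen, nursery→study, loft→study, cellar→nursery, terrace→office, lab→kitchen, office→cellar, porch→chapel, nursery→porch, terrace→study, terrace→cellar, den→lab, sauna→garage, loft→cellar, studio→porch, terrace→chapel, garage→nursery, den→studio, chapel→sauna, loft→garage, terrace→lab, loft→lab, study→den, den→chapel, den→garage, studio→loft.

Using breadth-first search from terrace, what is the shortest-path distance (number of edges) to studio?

3

Level 0: terrace
Level 1: cellar, chapel, kitchen, lab, office, study
Level 2: den, nursery, sauna
Level 3: garage, loft, porch, studio
studio first appears at level 3.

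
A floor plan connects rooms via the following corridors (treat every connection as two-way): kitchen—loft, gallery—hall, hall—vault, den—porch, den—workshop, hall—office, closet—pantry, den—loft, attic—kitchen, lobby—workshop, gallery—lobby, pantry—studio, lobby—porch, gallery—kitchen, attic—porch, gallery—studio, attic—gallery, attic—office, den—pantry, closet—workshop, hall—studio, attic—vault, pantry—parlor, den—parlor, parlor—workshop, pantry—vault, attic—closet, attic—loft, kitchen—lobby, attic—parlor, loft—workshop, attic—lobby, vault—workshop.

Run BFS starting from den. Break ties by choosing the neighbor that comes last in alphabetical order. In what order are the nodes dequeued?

den, workshop, porch, parlor, pantry, loft, vault, lobby, closet, attic, studio, kitchen, hall, gallery, office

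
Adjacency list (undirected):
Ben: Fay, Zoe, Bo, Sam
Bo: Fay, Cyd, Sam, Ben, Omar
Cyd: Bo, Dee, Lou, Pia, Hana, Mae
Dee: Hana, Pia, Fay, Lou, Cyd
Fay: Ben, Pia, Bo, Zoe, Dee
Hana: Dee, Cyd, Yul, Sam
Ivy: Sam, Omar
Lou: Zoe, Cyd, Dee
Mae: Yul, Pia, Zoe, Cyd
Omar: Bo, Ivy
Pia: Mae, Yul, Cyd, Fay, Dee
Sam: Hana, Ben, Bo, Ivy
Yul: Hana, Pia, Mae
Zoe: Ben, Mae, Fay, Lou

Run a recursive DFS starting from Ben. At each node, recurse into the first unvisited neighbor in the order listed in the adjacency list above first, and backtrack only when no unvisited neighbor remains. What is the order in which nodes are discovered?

Visit Ben
Ben → Fay
Fay → Pia
Pia → Mae
Mae → Yul
Yul → Hana
Hana → Dee
Dee → Lou
Lou → Zoe
Lou → Cyd
Cyd → Bo
Bo → Sam
Sam → Ivy
Ivy → Omar

Ben, Fay, Pia, Mae, Yul, Hana, Dee, Lou, Zoe, Cyd, Bo, Sam, Ivy, Omar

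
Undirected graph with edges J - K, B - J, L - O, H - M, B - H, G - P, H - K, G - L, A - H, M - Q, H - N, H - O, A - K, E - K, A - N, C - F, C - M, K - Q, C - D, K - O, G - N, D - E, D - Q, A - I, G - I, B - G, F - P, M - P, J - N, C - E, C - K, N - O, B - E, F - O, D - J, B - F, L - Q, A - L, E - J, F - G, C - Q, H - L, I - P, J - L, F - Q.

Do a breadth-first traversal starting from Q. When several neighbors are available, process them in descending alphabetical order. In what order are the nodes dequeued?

Q, M, L, K, F, D, C, P, H, O, J, G, A, E, B, I, N

Visit Q; enqueue M, L, K, F, D, C → queue [M, L, K, F, D, C]
Visit M; enqueue P, H → queue [L, K, F, D, C, P, H]
Visit L; enqueue O, J, G, A → queue [K, F, D, C, P, H, O, J, G, A]
Visit K; enqueue E → queue [F, D, C, P, H, O, J, G, A, E]
Visit F; enqueue B → queue [D, C, P, H, O, J, G, A, E, B]
Visit D → queue [C, P, H, O, J, G, A, E, B]
Visit C → queue [P, H, O, J, G, A, E, B]
Visit P; enqueue I → queue [H, O, J, G, A, E, B, I]
Visit H; enqueue N → queue [O, J, G, A, E, B, I, N]
Visit O → queue [J, G, A, E, B, I, N]
Visit J → queue [G, A, E, B, I, N]
Visit G → queue [A, E, B, I, N]
Visit A → queue [E, B, I, N]
Visit E → queue [B, I, N]
Visit B → queue [I, N]
Visit I → queue [N]
Visit N → queue []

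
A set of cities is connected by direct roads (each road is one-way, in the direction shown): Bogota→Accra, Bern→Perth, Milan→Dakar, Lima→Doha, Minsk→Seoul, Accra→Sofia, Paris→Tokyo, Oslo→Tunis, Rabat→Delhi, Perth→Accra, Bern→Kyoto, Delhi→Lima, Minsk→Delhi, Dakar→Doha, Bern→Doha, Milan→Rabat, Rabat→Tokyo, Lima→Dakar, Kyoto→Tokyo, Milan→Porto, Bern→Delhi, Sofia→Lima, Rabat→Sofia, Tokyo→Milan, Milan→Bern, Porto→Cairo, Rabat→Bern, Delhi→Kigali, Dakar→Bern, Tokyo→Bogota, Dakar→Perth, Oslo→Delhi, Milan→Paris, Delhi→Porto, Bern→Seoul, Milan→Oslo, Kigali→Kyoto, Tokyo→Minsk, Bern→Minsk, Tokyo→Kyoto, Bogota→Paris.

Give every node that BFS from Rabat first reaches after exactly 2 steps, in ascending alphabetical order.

Bogota, Doha, Kigali, Kyoto, Lima, Milan, Minsk, Perth, Porto, Seoul

Level 0: Rabat
Level 1: Bern, Delhi, Sofia, Tokyo
Level 2: Bogota, Doha, Kigali, Kyoto, Lima, Milan, Minsk, Perth, Porto, Seoul
Level 3: Accra, Cairo, Dakar, Oslo, Paris
Level 4: Tunis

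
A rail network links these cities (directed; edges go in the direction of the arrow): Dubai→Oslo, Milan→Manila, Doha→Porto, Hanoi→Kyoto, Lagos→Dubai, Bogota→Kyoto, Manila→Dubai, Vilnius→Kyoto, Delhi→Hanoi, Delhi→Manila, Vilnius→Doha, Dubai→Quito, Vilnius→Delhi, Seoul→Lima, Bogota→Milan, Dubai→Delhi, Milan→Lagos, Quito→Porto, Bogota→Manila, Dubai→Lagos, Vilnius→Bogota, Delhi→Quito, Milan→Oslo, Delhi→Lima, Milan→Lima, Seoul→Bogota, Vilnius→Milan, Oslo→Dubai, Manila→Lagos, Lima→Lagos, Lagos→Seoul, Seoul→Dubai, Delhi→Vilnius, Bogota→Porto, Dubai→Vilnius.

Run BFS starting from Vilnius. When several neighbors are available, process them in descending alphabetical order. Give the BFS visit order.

Visit Vilnius; enqueue Milan, Kyoto, Doha, Delhi, Bogota → queue [Milan, Kyoto, Doha, Delhi, Bogota]
Visit Milan; enqueue Oslo, Manila, Lima, Lagos → queue [Kyoto, Doha, Delhi, Bogota, Oslo, Manila, Lima, Lagos]
Visit Kyoto → queue [Doha, Delhi, Bogota, Oslo, Manila, Lima, Lagos]
Visit Doha; enqueue Porto → queue [Delhi, Bogota, Oslo, Manila, Lima, Lagos, Porto]
Visit Delhi; enqueue Quito, Hanoi → queue [Bogota, Oslo, Manila, Lima, Lagos, Porto, Quito, Hanoi]
Visit Bogota → queue [Oslo, Manila, Lima, Lagos, Porto, Quito, Hanoi]
Visit Oslo; enqueue Dubai → queue [Manila, Lima, Lagos, Porto, Quito, Hanoi, Dubai]
Visit Manila → queue [Lima, Lagos, Porto, Quito, Hanoi, Dubai]
Visit Lima → queue [Lagos, Porto, Quito, Hanoi, Dubai]
Visit Lagos; enqueue Seoul → queue [Porto, Quito, Hanoi, Dubai, Seoul]
Visit Porto → queue [Quito, Hanoi, Dubai, Seoul]
Visit Quito → queue [Hanoi, Dubai, Seoul]
Visit Hanoi → queue [Dubai, Seoul]
Visit Dubai → queue [Seoul]
Visit Seoul → queue []

Vilnius, Milan, Kyoto, Doha, Delhi, Bogota, Oslo, Manila, Lima, Lagos, Porto, Quito, Hanoi, Dubai, Seoul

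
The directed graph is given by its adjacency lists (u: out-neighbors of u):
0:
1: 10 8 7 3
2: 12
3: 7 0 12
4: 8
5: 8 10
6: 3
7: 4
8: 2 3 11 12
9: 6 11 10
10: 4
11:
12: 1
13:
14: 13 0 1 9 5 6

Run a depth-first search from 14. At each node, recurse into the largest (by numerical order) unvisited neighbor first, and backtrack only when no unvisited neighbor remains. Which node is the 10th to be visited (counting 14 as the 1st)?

Visit 14
14 → 13
14 → 9
9 → 11
9 → 10
10 → 4
4 → 8
8 → 12
12 → 1
1 → 7
1 → 3
3 → 0
8 → 2
9 → 6
14 → 5

Visit order: 14, 13, 9, 11, 10, 4, 8, 12, 1, 7, 3, 0, 2, 6, 5

7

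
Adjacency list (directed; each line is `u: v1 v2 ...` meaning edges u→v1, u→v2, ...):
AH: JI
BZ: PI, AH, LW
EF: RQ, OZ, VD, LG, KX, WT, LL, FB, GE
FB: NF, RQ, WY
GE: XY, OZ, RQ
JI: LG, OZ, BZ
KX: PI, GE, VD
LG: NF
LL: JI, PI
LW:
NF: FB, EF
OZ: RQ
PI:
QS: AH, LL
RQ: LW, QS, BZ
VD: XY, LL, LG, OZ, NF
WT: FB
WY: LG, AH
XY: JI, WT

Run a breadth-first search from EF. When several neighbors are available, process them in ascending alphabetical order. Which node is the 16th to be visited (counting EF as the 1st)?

BZ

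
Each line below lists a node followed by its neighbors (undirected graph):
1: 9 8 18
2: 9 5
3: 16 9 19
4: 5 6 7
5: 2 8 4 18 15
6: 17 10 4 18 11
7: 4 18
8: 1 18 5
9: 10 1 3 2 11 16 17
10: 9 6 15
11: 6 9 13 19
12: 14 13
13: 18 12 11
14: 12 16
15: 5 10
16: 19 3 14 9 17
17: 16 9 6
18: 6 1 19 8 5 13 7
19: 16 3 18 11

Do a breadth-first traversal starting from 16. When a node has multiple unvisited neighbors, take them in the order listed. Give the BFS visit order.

Visit 16; enqueue 19, 3, 14, 9, 17 → queue [19, 3, 14, 9, 17]
Visit 19; enqueue 18, 11 → queue [3, 14, 9, 17, 18, 11]
Visit 3 → queue [14, 9, 17, 18, 11]
Visit 14; enqueue 12 → queue [9, 17, 18, 11, 12]
Visit 9; enqueue 10, 1, 2 → queue [17, 18, 11, 12, 10, 1, 2]
Visit 17; enqueue 6 → queue [18, 11, 12, 10, 1, 2, 6]
Visit 18; enqueue 8, 5, 13, 7 → queue [11, 12, 10, 1, 2, 6, 8, 5, 13, 7]
Visit 11 → queue [12, 10, 1, 2, 6, 8, 5, 13, 7]
Visit 12 → queue [10, 1, 2, 6, 8, 5, 13, 7]
Visit 10; enqueue 15 → queue [1, 2, 6, 8, 5, 13, 7, 15]
Visit 1 → queue [2, 6, 8, 5, 13, 7, 15]
Visit 2 → queue [6, 8, 5, 13, 7, 15]
Visit 6; enqueue 4 → queue [8, 5, 13, 7, 15, 4]
Visit 8 → queue [5, 13, 7, 15, 4]
Visit 5 → queue [13, 7, 15, 4]
Visit 13 → queue [7, 15, 4]
Visit 7 → queue [15, 4]
Visit 15 → queue [4]
Visit 4 → queue []

16 → 19 → 3 → 14 → 9 → 17 → 18 → 11 → 12 → 10 → 1 → 2 → 6 → 8 → 5 → 13 → 7 → 15 → 4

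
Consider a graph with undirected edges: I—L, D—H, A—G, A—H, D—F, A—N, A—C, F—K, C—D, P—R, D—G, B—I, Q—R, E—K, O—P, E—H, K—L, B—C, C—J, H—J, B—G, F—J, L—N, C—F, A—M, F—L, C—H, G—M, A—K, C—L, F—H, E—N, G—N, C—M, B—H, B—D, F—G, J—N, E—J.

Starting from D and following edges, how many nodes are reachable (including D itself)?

14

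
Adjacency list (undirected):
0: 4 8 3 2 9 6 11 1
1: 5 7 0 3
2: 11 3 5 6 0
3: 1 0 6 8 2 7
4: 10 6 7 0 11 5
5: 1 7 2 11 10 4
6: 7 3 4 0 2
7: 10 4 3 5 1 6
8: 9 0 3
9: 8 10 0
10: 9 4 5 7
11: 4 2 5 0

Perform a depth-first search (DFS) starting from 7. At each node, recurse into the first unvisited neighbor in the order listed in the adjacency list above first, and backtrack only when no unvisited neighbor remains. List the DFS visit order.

7, 10, 9, 8, 0, 4, 6, 3, 1, 5, 2, 11

Visit 7
7 → 10
10 → 9
9 → 8
8 → 0
0 → 4
4 → 6
6 → 3
3 → 1
1 → 5
5 → 2
2 → 11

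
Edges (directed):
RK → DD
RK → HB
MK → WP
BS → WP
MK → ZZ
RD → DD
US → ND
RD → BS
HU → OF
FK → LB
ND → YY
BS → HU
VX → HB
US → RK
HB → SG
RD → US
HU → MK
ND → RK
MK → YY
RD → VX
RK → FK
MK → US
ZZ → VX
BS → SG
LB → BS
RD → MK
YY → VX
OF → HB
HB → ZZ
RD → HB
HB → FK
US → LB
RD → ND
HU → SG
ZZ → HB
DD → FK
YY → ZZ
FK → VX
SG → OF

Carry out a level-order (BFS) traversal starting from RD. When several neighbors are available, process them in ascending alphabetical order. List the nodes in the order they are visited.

Visit RD; enqueue BS, DD, HB, MK, ND, US, VX → queue [BS, DD, HB, MK, ND, US, VX]
Visit BS; enqueue HU, SG, WP → queue [DD, HB, MK, ND, US, VX, HU, SG, WP]
Visit DD; enqueue FK → queue [HB, MK, ND, US, VX, HU, SG, WP, FK]
Visit HB; enqueue ZZ → queue [MK, ND, US, VX, HU, SG, WP, FK, ZZ]
Visit MK; enqueue YY → queue [ND, US, VX, HU, SG, WP, FK, ZZ, YY]
Visit ND; enqueue RK → queue [US, VX, HU, SG, WP, FK, ZZ, YY, RK]
Visit US; enqueue LB → queue [VX, HU, SG, WP, FK, ZZ, YY, RK, LB]
Visit VX → queue [HU, SG, WP, FK, ZZ, YY, RK, LB]
Visit HU; enqueue OF → queue [SG, WP, FK, ZZ, YY, RK, LB, OF]
Visit SG → queue [WP, FK, ZZ, YY, RK, LB, OF]
Visit WP → queue [FK, ZZ, YY, RK, LB, OF]
Visit FK → queue [ZZ, YY, RK, LB, OF]
Visit ZZ → queue [YY, RK, LB, OF]
Visit YY → queue [RK, LB, OF]
Visit RK → queue [LB, OF]
Visit LB → queue [OF]
Visit OF → queue []

RD -> BS -> DD -> HB -> MK -> ND -> US -> VX -> HU -> SG -> WP -> FK -> ZZ -> YY -> RK -> LB -> OF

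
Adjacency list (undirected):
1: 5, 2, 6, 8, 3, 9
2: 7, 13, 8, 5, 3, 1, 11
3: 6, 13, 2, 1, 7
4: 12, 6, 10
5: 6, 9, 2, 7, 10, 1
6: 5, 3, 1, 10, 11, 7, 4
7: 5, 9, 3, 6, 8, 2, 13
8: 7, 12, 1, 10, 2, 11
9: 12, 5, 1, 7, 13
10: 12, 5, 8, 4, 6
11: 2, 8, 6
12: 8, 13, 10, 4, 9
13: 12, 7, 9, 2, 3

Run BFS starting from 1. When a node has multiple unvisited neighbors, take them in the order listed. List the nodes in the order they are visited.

Visit 1; enqueue 5, 2, 6, 8, 3, 9 → queue [5, 2, 6, 8, 3, 9]
Visit 5; enqueue 7, 10 → queue [2, 6, 8, 3, 9, 7, 10]
Visit 2; enqueue 13, 11 → queue [6, 8, 3, 9, 7, 10, 13, 11]
Visit 6; enqueue 4 → queue [8, 3, 9, 7, 10, 13, 11, 4]
Visit 8; enqueue 12 → queue [3, 9, 7, 10, 13, 11, 4, 12]
Visit 3 → queue [9, 7, 10, 13, 11, 4, 12]
Visit 9 → queue [7, 10, 13, 11, 4, 12]
Visit 7 → queue [10, 13, 11, 4, 12]
Visit 10 → queue [13, 11, 4, 12]
Visit 13 → queue [11, 4, 12]
Visit 11 → queue [4, 12]
Visit 4 → queue [12]
Visit 12 → queue []

1 5 2 6 8 3 9 7 10 13 11 4 12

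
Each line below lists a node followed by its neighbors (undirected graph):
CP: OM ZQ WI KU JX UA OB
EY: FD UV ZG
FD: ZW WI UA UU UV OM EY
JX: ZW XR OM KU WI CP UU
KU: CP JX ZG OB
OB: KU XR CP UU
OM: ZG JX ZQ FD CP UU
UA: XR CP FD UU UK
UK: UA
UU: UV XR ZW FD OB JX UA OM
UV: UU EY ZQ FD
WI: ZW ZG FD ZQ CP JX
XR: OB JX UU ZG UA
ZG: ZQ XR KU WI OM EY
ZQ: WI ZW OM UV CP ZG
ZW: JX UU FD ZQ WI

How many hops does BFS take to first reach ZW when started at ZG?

Level 0: ZG
Level 1: EY, KU, OM, WI, XR, ZQ
Level 2: CP, FD, JX, OB, UA, UU, UV, ZW
Level 3: UK
ZW first appears at level 2.

2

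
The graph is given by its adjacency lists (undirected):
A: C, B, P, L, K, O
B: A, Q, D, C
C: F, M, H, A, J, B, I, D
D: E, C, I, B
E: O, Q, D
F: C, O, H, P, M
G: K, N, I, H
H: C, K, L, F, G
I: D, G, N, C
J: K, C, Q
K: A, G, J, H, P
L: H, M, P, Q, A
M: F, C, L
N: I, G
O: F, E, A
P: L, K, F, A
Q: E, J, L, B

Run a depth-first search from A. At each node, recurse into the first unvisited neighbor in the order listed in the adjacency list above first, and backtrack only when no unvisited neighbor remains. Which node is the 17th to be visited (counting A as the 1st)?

P

Visit A
A → C
C → F
F → O
O → E
E → Q
Q → J
J → K
K → G
G → N
N → I
I → D
D → B
G → H
H → L
L → M
L → P

Visit order: A, C, F, O, E, Q, J, K, G, N, I, D, B, H, L, M, P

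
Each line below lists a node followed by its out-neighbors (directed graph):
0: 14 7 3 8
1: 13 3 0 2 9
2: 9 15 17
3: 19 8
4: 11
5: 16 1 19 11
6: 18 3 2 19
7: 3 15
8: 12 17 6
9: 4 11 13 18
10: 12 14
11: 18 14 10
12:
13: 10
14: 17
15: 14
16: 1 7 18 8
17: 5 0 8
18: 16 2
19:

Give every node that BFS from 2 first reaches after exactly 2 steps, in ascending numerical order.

Level 0: 2
Level 1: 9, 15, 17
Level 2: 0, 4, 5, 8, 11, 13, 14, 18
Level 3: 1, 3, 6, 7, 10, 12, 16, 19

0, 4, 5, 8, 11, 13, 14, 18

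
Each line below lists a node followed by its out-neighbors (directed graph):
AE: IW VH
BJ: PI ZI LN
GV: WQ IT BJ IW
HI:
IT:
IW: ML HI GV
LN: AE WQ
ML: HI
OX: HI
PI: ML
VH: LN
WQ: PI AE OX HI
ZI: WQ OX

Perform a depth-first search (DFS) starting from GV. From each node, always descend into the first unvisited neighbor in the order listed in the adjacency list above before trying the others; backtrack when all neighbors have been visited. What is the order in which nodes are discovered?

GV → WQ → PI → ML → HI → AE → IW → VH → LN → OX → IT → BJ → ZI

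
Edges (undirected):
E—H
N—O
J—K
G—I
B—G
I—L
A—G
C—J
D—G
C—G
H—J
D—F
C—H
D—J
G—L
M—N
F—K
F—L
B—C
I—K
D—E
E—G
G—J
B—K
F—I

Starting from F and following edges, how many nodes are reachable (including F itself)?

BFS from F visits: F, L, K, I, D, G, J, B, E, C, A, H
Reachable nodes: 12 of 15 total.

12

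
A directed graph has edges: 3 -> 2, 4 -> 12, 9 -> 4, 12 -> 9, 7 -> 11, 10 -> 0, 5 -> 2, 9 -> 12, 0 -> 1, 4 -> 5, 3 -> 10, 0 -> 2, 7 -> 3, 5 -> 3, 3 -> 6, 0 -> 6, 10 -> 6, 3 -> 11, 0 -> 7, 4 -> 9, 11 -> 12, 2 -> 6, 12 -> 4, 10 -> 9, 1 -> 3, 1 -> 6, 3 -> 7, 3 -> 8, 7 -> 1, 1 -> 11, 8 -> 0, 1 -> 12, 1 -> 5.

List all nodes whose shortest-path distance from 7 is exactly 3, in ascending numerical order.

0, 4, 9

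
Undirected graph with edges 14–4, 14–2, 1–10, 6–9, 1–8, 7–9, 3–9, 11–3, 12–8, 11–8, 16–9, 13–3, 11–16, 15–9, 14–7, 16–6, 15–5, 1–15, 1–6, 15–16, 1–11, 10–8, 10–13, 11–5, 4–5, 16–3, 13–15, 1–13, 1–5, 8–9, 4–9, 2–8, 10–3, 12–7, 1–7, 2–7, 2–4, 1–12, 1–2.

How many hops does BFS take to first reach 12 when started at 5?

2

Level 0: 5
Level 1: 1, 4, 11, 15
Level 2: 2, 3, 6, 7, 8, 9, 10, 12, 13, 14, 16
12 first appears at level 2.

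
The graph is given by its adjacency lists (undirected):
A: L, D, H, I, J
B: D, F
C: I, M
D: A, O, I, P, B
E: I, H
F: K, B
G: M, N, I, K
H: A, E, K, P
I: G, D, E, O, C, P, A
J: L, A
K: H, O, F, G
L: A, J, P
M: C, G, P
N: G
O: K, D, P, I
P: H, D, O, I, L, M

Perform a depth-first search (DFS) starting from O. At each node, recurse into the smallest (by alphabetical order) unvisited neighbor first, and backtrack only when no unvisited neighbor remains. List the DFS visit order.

Visit O
O → D
D → A
A → H
H → E
E → I
I → C
C → M
M → G
G → K
K → F
F → B
G → N
M → P
P → L
L → J

O, D, A, H, E, I, C, M, G, K, F, B, N, P, L, J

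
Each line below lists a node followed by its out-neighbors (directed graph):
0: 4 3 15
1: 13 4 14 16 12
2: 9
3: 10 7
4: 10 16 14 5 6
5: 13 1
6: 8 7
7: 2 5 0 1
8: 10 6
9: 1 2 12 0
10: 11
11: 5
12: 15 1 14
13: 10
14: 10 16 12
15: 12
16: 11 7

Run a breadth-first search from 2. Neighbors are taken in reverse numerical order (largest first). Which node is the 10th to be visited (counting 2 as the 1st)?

Visit 2; enqueue 9 → queue [9]
Visit 9; enqueue 12, 1, 0 → queue [12, 1, 0]
Visit 12; enqueue 15, 14 → queue [1, 0, 15, 14]
Visit 1; enqueue 16, 13, 4 → queue [0, 15, 14, 16, 13, 4]
Visit 0; enqueue 3 → queue [15, 14, 16, 13, 4, 3]
Visit 15 → queue [14, 16, 13, 4, 3]
Visit 14; enqueue 10 → queue [16, 13, 4, 3, 10]
Visit 16; enqueue 11, 7 → queue [13, 4, 3, 10, 11, 7]
Visit 13 → queue [4, 3, 10, 11, 7]
Visit 4; enqueue 6, 5 → queue [3, 10, 11, 7, 6, 5]
Visit 3 → queue [10, 11, 7, 6, 5]
Visit 10 → queue [11, 7, 6, 5]
Visit 11 → queue [7, 6, 5]
Visit 7 → queue [6, 5]
Visit 6; enqueue 8 → queue [5, 8]
Visit 5 → queue [8]
Visit 8 → queue []

Visit order: 2, 9, 12, 1, 0, 15, 14, 16, 13, 4, 3, 10, 11, 7, 6, 5, 8

4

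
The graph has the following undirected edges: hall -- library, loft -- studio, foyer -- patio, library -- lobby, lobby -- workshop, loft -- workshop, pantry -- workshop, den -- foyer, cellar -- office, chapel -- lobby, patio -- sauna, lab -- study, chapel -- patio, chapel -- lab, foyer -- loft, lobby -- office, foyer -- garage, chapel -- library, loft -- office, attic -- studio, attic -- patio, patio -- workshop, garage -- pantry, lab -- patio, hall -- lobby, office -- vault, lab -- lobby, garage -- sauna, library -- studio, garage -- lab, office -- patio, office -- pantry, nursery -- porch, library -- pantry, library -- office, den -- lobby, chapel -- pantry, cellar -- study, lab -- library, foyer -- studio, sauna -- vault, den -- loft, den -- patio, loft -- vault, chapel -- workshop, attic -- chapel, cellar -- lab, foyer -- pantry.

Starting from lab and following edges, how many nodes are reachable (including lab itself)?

19

BFS from lab visits: lab, study, patio, lobby, library, garage, chapel, cellar, workshop, sauna, office, foyer, den, attic, hall, studio, pantry, loft, vault
Reachable nodes: 19 of 21 total.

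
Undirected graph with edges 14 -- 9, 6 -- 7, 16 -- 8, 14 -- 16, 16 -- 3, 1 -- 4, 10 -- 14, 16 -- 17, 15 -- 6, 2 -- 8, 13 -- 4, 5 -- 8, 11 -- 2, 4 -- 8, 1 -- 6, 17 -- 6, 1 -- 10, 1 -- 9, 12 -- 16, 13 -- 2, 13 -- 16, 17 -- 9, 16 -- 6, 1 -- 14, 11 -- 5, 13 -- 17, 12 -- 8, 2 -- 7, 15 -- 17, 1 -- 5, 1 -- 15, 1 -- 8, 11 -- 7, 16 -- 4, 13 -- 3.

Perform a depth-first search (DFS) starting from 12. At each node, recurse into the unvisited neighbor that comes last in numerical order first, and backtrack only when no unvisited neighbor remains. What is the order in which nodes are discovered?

Visit 12
12 → 16
16 → 17
17 → 15
15 → 6
6 → 7
7 → 11
11 → 5
5 → 8
8 → 4
4 → 13
13 → 3
13 → 2
4 → 1
1 → 14
14 → 10
14 → 9

12, 16, 17, 15, 6, 7, 11, 5, 8, 4, 13, 3, 2, 1, 14, 10, 9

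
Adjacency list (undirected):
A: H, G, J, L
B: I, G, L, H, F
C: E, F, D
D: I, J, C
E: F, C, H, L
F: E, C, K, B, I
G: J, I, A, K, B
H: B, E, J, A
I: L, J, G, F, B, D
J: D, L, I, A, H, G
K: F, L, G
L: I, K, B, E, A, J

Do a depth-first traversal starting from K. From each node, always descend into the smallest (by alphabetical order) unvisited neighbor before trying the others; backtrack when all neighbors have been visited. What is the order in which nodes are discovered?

K, F, B, G, A, H, E, C, D, I, J, L

Visit K
K → F
F → B
B → G
G → A
A → H
H → E
E → C
C → D
D → I
I → J
J → L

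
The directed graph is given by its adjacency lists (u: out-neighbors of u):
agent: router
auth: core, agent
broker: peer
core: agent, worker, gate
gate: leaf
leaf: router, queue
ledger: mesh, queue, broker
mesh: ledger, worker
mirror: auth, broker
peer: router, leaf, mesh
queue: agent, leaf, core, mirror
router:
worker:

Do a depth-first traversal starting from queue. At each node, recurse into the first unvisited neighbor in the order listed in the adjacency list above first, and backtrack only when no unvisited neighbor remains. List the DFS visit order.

Visit queue
queue → agent
agent → router
queue → leaf
queue → core
core → worker
core → gate
queue → mirror
mirror → auth
mirror → broker
broker → peer
peer → mesh
mesh → ledger

queue agent router leaf core worker gate mirror auth broker peer mesh ledger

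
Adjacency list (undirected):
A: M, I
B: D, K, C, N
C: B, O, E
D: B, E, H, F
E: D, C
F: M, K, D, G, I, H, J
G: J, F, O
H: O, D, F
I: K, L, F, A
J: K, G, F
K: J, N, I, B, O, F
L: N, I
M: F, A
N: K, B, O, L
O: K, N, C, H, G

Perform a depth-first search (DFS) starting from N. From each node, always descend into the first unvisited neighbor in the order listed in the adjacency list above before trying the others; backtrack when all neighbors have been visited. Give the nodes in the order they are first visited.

N K J G F M A I L D B C O H E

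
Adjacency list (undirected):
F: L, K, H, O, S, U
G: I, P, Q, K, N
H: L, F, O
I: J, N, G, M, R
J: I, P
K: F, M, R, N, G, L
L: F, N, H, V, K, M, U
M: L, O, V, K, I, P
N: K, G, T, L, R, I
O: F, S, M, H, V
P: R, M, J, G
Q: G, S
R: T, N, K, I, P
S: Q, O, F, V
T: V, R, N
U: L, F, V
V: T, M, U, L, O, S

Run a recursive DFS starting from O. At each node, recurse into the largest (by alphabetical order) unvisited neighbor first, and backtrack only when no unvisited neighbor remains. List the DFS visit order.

O, V, U, L, N, T, R, P, M, K, G, Q, S, F, H, I, J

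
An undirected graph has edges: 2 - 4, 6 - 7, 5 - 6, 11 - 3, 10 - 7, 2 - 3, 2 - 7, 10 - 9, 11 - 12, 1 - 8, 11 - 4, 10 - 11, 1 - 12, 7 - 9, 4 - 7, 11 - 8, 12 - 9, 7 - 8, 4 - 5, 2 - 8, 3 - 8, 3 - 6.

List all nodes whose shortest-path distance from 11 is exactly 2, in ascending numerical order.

Level 0: 11
Level 1: 3, 4, 8, 10, 12
Level 2: 1, 2, 5, 6, 7, 9

1, 2, 5, 6, 7, 9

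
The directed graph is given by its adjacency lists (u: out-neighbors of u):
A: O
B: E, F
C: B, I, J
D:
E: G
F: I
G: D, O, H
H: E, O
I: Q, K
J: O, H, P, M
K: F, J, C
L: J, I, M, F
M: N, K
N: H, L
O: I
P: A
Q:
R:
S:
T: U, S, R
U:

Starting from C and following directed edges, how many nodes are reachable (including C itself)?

BFS from C visits: C, B, I, J, E, F, K, Q, H, M, O, P, G, N, A, D, L
Reachable nodes: 17 of 21 total.

17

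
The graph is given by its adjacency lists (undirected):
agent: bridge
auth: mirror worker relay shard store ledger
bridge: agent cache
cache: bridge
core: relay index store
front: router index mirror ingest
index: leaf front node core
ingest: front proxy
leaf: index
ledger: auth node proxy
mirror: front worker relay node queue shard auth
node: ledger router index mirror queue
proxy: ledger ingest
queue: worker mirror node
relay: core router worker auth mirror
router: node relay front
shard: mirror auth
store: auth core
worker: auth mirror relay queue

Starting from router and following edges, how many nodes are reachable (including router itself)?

16

BFS from router visits: router, node, relay, front, ledger, index, mirror, queue, core, worker, auth, ingest, proxy, leaf, shard, store
Reachable nodes: 16 of 19 total.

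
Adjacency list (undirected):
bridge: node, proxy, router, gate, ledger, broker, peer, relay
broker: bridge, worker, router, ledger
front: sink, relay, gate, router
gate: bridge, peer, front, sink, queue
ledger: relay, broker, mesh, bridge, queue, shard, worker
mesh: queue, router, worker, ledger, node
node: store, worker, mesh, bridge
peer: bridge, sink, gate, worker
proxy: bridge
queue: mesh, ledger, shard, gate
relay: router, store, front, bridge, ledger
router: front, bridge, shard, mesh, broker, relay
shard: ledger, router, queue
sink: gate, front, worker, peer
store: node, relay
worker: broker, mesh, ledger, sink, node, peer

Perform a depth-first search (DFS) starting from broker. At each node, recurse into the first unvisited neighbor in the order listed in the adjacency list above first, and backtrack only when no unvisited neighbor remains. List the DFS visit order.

broker -> bridge -> node -> store -> relay -> router -> front -> sink -> gate -> peer -> worker -> mesh -> queue -> ledger -> shard -> proxy

Visit broker
broker → bridge
bridge → node
node → store
store → relay
relay → router
router → front
front → sink
sink → gate
gate → peer
peer → worker
worker → mesh
mesh → queue
queue → ledger
ledger → shard
bridge → proxy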